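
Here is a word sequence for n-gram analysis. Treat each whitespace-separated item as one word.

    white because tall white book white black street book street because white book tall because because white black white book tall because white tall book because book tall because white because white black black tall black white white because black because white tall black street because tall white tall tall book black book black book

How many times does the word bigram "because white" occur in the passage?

Scanning the 54 overlapping bigram windows for "because white":
  position 11–12: because white
  position 16–17: because white
  position 22–23: because white
  position 29–30: because white
  position 31–32: because white
  position 41–42: because white

6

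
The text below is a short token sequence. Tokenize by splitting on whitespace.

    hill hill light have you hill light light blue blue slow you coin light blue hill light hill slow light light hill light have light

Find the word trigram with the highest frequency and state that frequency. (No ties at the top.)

Trigram frequencies (highest first):
  hill light have: 2
  hill hill light: 1
  light have you: 1
  have you hill: 1
  you hill light: 1
  hill light light: 1
  … (16 more, each ≤ 1)

"hill light have", 2 times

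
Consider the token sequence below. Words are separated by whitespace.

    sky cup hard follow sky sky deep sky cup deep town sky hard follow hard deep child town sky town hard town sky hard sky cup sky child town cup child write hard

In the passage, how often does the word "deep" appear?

3

Scanning the 33 tokens for "deep":
  position 7: deep
  position 10: deep
  position 16: deep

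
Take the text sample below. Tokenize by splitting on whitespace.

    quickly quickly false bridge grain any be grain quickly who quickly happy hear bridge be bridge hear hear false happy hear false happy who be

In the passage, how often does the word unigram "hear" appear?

4

Scanning the 25 tokens for "hear":
  position 13: hear
  position 17: hear
  position 18: hear
  position 21: hear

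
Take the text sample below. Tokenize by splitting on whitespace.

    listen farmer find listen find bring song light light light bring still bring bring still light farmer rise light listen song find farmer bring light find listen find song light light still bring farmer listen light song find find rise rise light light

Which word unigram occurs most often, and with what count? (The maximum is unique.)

Unigram frequencies (highest first):
  light: 11
  find: 7
  bring: 6
  listen: 5
  farmer: 4
  song: 4
  … (2 more, each ≤ 3)

"light", 11 times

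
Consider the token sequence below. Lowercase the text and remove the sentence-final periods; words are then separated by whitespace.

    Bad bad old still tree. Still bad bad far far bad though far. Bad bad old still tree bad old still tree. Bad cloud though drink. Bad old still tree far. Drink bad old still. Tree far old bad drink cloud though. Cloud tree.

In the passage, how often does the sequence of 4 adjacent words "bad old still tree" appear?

Scanning the 41 overlapping 4-gram windows for "bad old still tree":
  position 2–5: bad old still tree
  position 15–18: bad old still tree
  position 19–22: bad old still tree
  position 27–30: bad old still tree
  position 33–36: bad old still tree

5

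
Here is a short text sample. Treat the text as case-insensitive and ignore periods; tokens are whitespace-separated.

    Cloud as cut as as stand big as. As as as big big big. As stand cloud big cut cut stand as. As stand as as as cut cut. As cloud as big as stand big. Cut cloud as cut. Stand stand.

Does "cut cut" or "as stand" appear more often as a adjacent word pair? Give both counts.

"as stand" (4 vs 2)

"cut cut": 2 occurrences
"as stand": 4 occurrences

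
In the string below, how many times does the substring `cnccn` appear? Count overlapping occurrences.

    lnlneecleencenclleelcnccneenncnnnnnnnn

1

Sliding a length-5 window over the 38 characters (34 positions):
  position 21–25: cnccn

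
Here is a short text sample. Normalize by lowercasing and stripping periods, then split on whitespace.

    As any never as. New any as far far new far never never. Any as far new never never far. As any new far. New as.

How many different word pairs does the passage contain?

26 tokens → 25 bigram windows in total.
Repeated bigrams (each contributes count−1 duplicates):
  far new: 3
  any as: 2
  as any: 2
  as far: 2
  never never: 2
  new far: 2
7 duplicate windows → 25 − 7 = 18 distinct.

18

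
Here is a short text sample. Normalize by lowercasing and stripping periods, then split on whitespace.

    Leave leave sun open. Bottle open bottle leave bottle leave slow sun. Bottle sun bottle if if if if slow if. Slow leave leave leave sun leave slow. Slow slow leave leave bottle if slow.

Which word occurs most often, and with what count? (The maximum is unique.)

Unigram frequencies (highest first):
  leave: 10
  slow: 7
  bottle: 6
  if: 6
  sun: 4
  open: 2

"leave", 10 times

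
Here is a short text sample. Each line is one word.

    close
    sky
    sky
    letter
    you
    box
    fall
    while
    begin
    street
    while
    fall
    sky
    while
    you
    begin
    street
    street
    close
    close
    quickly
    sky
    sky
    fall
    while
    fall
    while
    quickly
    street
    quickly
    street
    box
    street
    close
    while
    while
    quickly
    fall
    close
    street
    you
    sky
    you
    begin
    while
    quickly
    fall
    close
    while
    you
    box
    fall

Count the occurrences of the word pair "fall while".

Scanning the 51 overlapping bigram windows for "fall while":
  position 7–8: fall while
  position 24–25: fall while
  position 26–27: fall while

3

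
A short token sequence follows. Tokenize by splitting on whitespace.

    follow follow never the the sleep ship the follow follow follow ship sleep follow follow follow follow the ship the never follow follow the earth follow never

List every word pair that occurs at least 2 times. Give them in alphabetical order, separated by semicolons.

Bigram counts meeting the condition (at least 2 times):
  follow follow: 7
  follow never: 2
  follow the: 2
  ship the: 2

follow follow; follow never; follow the; ship the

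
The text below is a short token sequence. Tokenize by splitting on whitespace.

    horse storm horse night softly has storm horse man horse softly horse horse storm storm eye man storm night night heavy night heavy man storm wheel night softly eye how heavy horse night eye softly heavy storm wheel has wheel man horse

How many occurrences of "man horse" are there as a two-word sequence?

Scanning the 41 overlapping bigram windows for "man horse":
  position 9–10: man horse
  position 41–42: man horse

2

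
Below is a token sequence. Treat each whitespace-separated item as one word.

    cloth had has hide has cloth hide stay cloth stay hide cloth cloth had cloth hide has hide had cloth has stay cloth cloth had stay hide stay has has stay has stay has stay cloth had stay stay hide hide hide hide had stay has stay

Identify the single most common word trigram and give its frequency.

"stay has stay", 3 times

Trigram frequencies (highest first):
  stay has stay: 3
  cloth cloth had: 2
  has stay cloth: 2
  cloth had stay: 2
  has stay has: 2
  hide hide hide: 2
  … (32 more, each ≤ 1)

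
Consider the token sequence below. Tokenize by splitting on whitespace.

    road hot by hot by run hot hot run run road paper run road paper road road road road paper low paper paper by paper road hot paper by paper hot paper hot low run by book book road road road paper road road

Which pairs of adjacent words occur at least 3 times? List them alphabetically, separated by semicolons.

Bigram counts meeting the condition (at least 3 times):
  paper road: 3
  road paper: 4
  road road: 6

paper road; road paper; road road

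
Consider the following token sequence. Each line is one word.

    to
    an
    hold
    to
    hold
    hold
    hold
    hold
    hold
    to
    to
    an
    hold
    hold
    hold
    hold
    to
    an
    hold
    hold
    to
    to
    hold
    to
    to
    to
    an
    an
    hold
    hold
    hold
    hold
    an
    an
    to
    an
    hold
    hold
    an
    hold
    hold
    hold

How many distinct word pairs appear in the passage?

42 tokens → 41 bigram windows in total.
Repeated bigrams (each contributes count−1 duplicates):
  hold hold: 14
  an hold: 6
  hold to: 5
  to an: 5
  to to: 4
  an an: 2
  hold an: 2
  to hold: 2
32 duplicate windows → 41 − 32 = 9 distinct.

9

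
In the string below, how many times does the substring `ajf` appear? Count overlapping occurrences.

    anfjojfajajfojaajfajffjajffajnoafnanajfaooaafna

5

Sliding a length-3 window over the 47 characters (45 positions):
  position 10–12: ajf
  position 16–18: ajf
  position 19–21: ajf
  position 24–26: ajf
  position 37–39: ajf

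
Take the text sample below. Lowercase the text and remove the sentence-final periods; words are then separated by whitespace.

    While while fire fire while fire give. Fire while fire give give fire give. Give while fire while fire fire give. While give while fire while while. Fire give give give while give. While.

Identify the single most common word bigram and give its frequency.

Bigram frequencies (highest first):
  while fire: 7
  fire give: 5
  give while: 5
  fire while: 4
  give give: 4
  while while: 2
  … (3 more, each ≤ 2)

"while fire", 7 times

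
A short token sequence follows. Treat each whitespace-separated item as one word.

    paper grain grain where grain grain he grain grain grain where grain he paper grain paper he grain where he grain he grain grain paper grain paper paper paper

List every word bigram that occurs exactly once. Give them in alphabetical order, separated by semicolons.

he paper; paper he; where he

Bigram counts meeting the condition (exactly once):
  he paper: 1
  paper he: 1
  where he: 1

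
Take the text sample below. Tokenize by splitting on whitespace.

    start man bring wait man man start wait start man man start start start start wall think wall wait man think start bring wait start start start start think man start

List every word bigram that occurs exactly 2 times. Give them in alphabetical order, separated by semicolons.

Bigram counts meeting the condition (exactly 2 times):
  bring wait: 2
  man man: 2
  start man: 2
  wait man: 2
  wait start: 2

bring wait; man man; start man; wait man; wait start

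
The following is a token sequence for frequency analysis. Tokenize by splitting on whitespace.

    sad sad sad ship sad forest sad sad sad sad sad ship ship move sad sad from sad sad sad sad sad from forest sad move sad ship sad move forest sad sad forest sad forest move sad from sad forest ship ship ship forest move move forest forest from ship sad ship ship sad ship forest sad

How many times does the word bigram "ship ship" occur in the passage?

Scanning the 57 overlapping bigram windows for "ship ship":
  position 12–13: ship ship
  position 42–43: ship ship
  position 43–44: ship ship
  position 53–54: ship ship

4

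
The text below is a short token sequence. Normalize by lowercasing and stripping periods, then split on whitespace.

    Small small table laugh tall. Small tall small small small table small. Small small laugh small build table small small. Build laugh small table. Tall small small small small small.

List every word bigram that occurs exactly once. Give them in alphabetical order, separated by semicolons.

Bigram counts meeting the condition (exactly once):
  build laugh: 1
  build table: 1
  laugh tall: 1
  small laugh: 1
  small tall: 1
  table laugh: 1
  table tall: 1

build laugh; build table; laugh tall; small laugh; small tall; table laugh; table tall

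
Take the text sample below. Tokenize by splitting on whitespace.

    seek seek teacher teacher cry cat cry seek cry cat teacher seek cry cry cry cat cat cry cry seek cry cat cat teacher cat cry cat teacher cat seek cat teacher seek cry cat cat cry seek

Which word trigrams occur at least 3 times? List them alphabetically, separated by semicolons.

Trigram counts meeting the condition (at least 3 times):
  cry cat cat: 3
  seek cry cat: 3

cry cat cat; seek cry cat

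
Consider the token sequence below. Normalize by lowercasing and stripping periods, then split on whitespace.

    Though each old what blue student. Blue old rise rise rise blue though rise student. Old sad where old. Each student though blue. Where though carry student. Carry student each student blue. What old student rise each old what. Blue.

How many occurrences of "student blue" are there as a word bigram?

2

Scanning the 39 overlapping bigram windows for "student blue":
  position 6–7: student blue
  position 31–32: student blue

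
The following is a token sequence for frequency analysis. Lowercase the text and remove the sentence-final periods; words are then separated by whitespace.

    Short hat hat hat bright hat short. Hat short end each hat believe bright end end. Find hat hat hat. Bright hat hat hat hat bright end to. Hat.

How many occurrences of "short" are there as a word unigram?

3

Scanning the 29 tokens for "short":
  position 1: short
  position 7: short
  position 9: short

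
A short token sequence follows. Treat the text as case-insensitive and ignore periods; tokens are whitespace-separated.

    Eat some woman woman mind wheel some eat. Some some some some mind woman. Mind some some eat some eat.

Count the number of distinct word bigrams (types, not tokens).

11

20 tokens → 19 bigram windows in total.
Repeated bigrams (each contributes count−1 duplicates):
  some some: 4
  eat some: 3
  some eat: 3
  woman mind: 2
8 duplicate windows → 19 − 8 = 11 distinct.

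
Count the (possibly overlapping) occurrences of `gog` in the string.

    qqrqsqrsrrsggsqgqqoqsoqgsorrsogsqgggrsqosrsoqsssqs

Sliding a length-3 window over the 50 characters (48 positions):
  (no match at any position)

0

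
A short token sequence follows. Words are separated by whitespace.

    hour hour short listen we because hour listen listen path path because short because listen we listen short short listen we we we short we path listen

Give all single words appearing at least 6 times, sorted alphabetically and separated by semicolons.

listen; we

Unigram counts meeting the condition (at least 6 times):
  listen: 7
  we: 6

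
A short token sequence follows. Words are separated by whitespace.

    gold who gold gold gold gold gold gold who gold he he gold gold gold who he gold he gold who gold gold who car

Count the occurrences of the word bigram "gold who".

Scanning the 24 overlapping bigram windows for "gold who":
  position 1–2: gold who
  position 8–9: gold who
  position 15–16: gold who
  position 20–21: gold who
  position 23–24: gold who

5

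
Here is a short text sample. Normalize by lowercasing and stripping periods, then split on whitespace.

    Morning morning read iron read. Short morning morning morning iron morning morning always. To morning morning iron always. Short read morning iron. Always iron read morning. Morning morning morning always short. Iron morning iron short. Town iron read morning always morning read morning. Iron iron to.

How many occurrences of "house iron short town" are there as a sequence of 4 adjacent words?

0

Scanning the 43 overlapping 4-gram windows for "house iron short town":
  (none found)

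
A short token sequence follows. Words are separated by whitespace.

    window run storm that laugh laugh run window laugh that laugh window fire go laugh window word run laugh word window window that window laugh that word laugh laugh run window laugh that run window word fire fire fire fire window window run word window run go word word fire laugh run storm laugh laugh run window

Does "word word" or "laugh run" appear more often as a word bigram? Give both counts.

"laugh run" (4 vs 1)

"word word": 1 occurrence
"laugh run": 4 occurrences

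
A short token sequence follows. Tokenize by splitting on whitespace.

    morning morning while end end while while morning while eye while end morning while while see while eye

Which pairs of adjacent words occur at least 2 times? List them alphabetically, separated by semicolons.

morning while; while end; while eye; while while

Bigram counts meeting the condition (at least 2 times):
  morning while: 3
  while end: 2
  while eye: 2
  while while: 2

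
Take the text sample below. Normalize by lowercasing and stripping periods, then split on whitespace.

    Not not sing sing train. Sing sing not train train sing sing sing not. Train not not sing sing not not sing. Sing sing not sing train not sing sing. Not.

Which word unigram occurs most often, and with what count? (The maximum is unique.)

"sing", 15 times

Unigram frequencies (highest first):
  sing: 15
  not: 11
  train: 5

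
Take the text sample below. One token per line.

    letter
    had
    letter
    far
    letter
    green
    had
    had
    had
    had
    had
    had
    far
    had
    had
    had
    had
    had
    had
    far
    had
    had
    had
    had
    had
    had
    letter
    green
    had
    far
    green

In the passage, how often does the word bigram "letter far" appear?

1

Scanning the 30 overlapping bigram windows for "letter far":
  position 3–4: letter far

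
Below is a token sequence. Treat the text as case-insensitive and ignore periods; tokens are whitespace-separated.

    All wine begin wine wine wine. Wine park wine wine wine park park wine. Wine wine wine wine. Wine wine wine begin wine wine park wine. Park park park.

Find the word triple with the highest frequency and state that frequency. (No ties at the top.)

"wine wine wine", 9 times

Trigram frequencies (highest first):
  wine wine wine: 9
  wine wine park: 3
  wine begin wine: 2
  begin wine wine: 2
  wine park wine: 2
  park wine wine: 2
  … (6 more, each ≤ 2)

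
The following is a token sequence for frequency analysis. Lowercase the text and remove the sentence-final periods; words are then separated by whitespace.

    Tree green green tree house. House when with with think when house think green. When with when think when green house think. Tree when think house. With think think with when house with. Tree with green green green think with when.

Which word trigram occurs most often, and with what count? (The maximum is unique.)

Trigram frequencies (highest first):
  think with when: 2
  tree green green: 1
  green green tree: 1
  green tree house: 1
  tree house house: 1
  house house when: 1
  … (32 more, each ≤ 1)

"think with when", 2 times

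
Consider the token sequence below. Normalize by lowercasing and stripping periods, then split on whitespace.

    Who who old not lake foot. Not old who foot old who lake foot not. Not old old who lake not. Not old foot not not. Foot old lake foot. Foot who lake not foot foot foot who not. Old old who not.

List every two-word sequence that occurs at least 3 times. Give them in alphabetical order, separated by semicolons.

foot foot; foot not; lake foot; not not; not old; old who; who lake

Bigram counts meeting the condition (at least 3 times):
  foot foot: 3
  foot not: 3
  lake foot: 3
  not not: 3
  not old: 4
  old who: 4
  who lake: 3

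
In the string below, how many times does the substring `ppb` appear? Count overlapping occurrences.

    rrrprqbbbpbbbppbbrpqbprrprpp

Sliding a length-3 window over the 28 characters (26 positions):
  position 14–16: ppb

1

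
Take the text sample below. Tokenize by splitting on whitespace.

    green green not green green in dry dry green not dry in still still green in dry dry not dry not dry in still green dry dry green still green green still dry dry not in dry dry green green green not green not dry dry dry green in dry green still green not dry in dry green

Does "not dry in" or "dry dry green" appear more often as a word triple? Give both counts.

"not dry in": 3 occurrences
"dry dry green": 4 occurrences

"dry dry green" (4 vs 3)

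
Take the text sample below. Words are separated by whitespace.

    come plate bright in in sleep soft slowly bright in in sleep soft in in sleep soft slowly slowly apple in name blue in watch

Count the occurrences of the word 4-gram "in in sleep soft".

3

Scanning the 22 overlapping 4-gram windows for "in in sleep soft":
  position 4–7: in in sleep soft
  position 10–13: in in sleep soft
  position 14–17: in in sleep soft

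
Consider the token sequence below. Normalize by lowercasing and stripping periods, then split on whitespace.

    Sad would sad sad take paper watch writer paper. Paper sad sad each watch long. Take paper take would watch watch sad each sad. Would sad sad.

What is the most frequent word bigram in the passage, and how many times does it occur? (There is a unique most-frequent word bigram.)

Bigram frequencies (highest first):
  sad sad: 3
  sad would: 2
  would sad: 2
  take paper: 2
  sad each: 2
  sad take: 1
  … (14 more, each ≤ 1)

"sad sad", 3 times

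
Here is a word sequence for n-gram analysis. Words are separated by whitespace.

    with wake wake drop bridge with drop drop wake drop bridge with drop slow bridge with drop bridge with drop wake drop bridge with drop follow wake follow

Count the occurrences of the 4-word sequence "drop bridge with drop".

4

Scanning the 25 overlapping 4-gram windows for "drop bridge with drop":
  position 4–7: drop bridge with drop
  position 10–13: drop bridge with drop
  position 17–20: drop bridge with drop
  position 22–25: drop bridge with drop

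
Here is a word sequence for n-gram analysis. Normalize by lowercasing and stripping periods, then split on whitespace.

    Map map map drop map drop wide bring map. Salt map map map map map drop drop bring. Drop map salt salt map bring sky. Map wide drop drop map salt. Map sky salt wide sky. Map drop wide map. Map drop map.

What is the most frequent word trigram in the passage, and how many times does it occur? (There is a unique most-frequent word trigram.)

"map map map", 4 times

Trigram frequencies (highest first):
  map map map: 4
  map map drop: 3
  map drop map: 2
  map drop wide: 2
  map salt map: 2
  drop map salt: 2
  … (26 more, each ≤ 1)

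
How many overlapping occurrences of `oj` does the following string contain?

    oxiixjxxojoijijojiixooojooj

4

Sliding a length-2 window over the 27 characters (26 positions):
  position 9–10: oj
  position 16–17: oj
  position 23–24: oj
  position 26–27: oj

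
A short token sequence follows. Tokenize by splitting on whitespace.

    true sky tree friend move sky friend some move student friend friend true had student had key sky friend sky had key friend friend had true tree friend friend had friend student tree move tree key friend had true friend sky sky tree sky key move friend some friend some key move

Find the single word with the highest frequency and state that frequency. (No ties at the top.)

"friend", 14 times

Unigram frequencies (highest first):
  friend: 14
  sky: 7
  had: 6
  tree: 5
  move: 5
  key: 5
  … (3 more, each ≤ 4)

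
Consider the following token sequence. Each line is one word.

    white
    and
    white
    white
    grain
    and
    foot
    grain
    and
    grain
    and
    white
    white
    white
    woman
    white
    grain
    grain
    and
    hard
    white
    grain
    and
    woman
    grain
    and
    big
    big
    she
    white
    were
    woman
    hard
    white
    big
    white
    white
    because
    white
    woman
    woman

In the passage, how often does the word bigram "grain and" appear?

Scanning the 40 overlapping bigram windows for "grain and":
  position 5–6: grain and
  position 8–9: grain and
  position 10–11: grain and
  position 18–19: grain and
  position 22–23: grain and
  position 25–26: grain and

6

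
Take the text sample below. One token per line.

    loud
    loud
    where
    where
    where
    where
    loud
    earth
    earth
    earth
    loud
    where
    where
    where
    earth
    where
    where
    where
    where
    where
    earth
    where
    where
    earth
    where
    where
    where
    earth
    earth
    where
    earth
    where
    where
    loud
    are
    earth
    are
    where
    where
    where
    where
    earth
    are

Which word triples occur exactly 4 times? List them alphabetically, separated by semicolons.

Trigram counts meeting the condition (exactly 4 times):
  earth where where: 4
  where earth where: 4

earth where where; where earth where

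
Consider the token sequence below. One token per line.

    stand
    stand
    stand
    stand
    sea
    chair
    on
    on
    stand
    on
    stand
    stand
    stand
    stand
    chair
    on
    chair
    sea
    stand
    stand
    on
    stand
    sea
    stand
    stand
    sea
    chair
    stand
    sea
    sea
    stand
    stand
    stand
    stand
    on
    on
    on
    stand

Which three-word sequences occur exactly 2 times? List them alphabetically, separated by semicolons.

Trigram counts meeting the condition (exactly 2 times):
  on on stand: 2
  stand on stand: 2
  stand sea chair: 2
  stand stand on: 2
  stand stand sea: 2

on on stand; stand on stand; stand sea chair; stand stand on; stand stand sea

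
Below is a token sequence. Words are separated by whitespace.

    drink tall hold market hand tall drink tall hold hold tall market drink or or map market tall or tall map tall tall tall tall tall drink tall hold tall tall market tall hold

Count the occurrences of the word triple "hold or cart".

0

Scanning the 32 overlapping trigram windows for "hold or cart":
  (none found)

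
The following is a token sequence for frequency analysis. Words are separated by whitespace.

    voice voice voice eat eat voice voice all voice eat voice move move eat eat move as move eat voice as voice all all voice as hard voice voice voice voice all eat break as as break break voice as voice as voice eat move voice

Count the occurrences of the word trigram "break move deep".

Scanning the 44 overlapping trigram windows for "break move deep":
  (none found)

0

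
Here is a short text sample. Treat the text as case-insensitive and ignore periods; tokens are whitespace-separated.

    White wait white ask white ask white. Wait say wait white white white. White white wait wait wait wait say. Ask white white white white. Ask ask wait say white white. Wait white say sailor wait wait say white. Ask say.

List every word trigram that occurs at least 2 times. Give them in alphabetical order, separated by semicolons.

wait say white; wait wait say; wait wait wait; white ask white; white wait white; white white wait; white white white

Trigram counts meeting the condition (at least 2 times):
  wait say white: 2
  wait wait say: 2
  wait wait wait: 2
  white ask white: 2
  white wait white: 2
  white white wait: 2
  white white white: 5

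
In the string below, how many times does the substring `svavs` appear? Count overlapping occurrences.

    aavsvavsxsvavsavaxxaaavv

2

Sliding a length-5 window over the 24 characters (20 positions):
  position 4–8: svavs
  position 10–14: svavs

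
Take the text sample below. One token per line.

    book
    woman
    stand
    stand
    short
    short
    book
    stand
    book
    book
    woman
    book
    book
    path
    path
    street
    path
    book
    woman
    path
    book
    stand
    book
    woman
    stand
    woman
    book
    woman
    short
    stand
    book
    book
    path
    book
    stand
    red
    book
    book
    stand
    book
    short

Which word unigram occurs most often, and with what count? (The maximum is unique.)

Unigram frequencies (highest first):
  book: 16
  stand: 8
  woman: 6
  path: 5
  short: 4
  street: 1
  … (1 more, each ≤ 1)

"book", 16 times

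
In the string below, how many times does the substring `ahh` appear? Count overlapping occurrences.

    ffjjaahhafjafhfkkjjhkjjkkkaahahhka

2

Sliding a length-3 window over the 34 characters (32 positions):
  position 6–8: ahh
  position 30–32: ahh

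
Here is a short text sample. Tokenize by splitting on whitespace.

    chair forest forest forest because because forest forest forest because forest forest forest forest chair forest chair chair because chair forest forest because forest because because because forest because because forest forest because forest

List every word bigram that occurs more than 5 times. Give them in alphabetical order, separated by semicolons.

Bigram counts meeting the condition (more than 5 times):
  because forest: 6
  forest because: 6
  forest forest: 9

because forest; forest because; forest forest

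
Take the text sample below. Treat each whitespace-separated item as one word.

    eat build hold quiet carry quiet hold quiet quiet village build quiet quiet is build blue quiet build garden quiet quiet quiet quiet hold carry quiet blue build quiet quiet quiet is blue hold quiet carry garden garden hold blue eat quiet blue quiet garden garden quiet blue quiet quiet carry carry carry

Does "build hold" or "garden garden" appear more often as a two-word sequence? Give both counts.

"garden garden" (2 vs 1)

"build hold": 1 occurrence
"garden garden": 2 occurrences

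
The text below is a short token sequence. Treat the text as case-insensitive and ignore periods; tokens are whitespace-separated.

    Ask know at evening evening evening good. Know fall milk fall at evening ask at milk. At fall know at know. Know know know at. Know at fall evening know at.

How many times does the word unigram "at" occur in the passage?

Scanning the 31 tokens for "at":
  position 3: at
  position 12: at
  position 15: at
  position 17: at
  position 20: at
  position 25: at
  position 27: at
  position 31: at

8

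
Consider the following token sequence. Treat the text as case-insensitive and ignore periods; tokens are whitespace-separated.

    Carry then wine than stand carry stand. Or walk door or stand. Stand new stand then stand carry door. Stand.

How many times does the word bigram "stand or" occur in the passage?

1

Scanning the 19 overlapping bigram windows for "stand or":
  position 7–8: stand or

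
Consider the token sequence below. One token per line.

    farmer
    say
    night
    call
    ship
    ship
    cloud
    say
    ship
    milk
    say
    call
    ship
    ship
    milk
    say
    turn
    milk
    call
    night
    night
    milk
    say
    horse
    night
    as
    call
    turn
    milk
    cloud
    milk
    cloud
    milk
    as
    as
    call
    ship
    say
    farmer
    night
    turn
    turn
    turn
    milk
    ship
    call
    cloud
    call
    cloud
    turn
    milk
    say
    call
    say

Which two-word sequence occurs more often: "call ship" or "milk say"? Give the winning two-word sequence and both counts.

"milk say" (4 vs 3)

"call ship": 3 occurrences
"milk say": 4 occurrences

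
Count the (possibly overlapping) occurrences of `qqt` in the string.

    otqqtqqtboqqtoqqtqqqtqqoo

Sliding a length-3 window over the 25 characters (23 positions):
  position 3–5: qqt
  position 6–8: qqt
  position 11–13: qqt
  position 15–17: qqt
  position 19–21: qqt

5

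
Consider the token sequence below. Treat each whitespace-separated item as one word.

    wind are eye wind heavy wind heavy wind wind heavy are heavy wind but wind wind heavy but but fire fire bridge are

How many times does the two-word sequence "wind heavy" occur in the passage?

Scanning the 22 overlapping bigram windows for "wind heavy":
  position 4–5: wind heavy
  position 6–7: wind heavy
  position 9–10: wind heavy
  position 16–17: wind heavy

4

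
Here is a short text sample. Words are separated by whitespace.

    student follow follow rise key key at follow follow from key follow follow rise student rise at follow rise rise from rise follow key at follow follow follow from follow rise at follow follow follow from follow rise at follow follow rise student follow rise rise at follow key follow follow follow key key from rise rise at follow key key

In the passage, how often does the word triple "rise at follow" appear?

5

Scanning the 59 overlapping trigram windows for "rise at follow":
  position 16–18: rise at follow
  position 31–33: rise at follow
  position 38–40: rise at follow
  position 46–48: rise at follow
  position 57–59: rise at follow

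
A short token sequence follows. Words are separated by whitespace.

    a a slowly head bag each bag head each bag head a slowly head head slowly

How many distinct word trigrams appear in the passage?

16 tokens → 14 trigram windows in total.
Repeated trigrams (each contributes count−1 duplicates):
  a slowly head: 2
  each bag head: 2
2 duplicate windows → 14 − 2 = 12 distinct.

12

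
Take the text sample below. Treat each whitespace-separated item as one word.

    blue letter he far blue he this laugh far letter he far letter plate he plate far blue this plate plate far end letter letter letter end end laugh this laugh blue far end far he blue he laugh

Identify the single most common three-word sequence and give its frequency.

Trigram frequencies (highest first):
  letter he far: 2
  blue letter he: 1
  he far blue: 1
  far blue he: 1
  blue he this: 1
  he this laugh: 1
  … (30 more, each ≤ 1)

"letter he far", 2 times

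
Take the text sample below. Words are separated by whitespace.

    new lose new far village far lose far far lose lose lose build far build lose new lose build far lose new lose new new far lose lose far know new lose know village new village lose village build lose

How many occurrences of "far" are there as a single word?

Scanning the 40 tokens for "far":
  position 4: far
  position 6: far
  position 8: far
  position 9: far
  position 14: far
  position 20: far
  position 26: far
  position 29: far

8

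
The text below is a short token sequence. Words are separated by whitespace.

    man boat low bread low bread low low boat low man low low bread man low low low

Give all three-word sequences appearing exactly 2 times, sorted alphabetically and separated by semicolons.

low bread low; man low low

Trigram counts meeting the condition (exactly 2 times):
  low bread low: 2
  man low low: 2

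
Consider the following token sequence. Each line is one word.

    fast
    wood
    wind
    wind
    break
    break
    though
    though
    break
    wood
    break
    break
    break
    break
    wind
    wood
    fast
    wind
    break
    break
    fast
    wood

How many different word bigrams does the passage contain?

15

22 tokens → 21 bigram windows in total.
Repeated bigrams (each contributes count−1 duplicates):
  break break: 5
  fast wood: 2
  wind break: 2
6 duplicate windows → 21 − 6 = 15 distinct.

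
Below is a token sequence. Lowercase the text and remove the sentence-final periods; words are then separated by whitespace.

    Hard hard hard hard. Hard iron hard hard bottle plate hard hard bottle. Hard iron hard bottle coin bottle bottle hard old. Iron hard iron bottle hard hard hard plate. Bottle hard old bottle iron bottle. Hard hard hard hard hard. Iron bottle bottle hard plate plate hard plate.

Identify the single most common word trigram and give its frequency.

Trigram frequencies (highest first):
  hard hard hard: 7
  hard hard iron: 2
  hard iron hard: 2
  hard hard bottle: 2
  bottle bottle hard: 2
  bottle hard old: 2
  … (27 more, each ≤ 2)

"hard hard hard", 7 times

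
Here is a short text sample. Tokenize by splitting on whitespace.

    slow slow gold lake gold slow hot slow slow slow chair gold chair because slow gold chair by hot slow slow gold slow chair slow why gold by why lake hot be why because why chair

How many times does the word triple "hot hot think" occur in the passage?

Scanning the 34 overlapping trigram windows for "hot hot think":
  (none found)

0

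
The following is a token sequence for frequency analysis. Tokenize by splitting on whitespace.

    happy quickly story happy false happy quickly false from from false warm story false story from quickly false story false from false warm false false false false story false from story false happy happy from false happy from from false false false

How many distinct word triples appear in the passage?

34

42 tokens → 40 trigram windows in total.
Repeated trigrams (each contributes count−1 duplicates):
  false false false: 3
  false story false: 2
  from false warm: 2
  from from false: 2
  story false from: 2
6 duplicate windows → 40 − 6 = 34 distinct.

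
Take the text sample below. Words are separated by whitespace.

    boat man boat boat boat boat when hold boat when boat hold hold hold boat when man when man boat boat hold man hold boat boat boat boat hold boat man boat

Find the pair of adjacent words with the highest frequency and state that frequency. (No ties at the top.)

"boat boat", 7 times

Bigram frequencies (highest first):
  boat boat: 7
  hold boat: 4
  man boat: 3
  boat when: 3
  boat hold: 3
  boat man: 2
  … (7 more, each ≤ 2)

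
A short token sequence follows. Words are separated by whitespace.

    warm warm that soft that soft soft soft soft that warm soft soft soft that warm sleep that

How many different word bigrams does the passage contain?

18 tokens → 17 bigram windows in total.
Repeated bigrams (each contributes count−1 duplicates):
  soft soft: 5
  soft that: 3
  that soft: 2
  that warm: 2
8 duplicate windows → 17 − 8 = 9 distinct.

9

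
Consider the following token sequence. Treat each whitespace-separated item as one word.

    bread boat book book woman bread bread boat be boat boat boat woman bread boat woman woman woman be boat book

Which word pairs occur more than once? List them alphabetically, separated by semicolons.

Bigram counts meeting the condition (more than once):
  be boat: 2
  boat boat: 2
  boat book: 2
  boat woman: 2
  bread boat: 3
  woman bread: 2
  woman woman: 2

be boat; boat boat; boat book; boat woman; bread boat; woman bread; woman woman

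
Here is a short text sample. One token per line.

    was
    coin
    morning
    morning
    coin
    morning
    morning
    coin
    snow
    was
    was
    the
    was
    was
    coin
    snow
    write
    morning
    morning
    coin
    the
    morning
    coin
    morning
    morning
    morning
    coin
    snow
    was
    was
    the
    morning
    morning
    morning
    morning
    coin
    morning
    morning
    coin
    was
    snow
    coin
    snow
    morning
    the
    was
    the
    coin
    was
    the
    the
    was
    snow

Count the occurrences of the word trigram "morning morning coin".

6

Scanning the 51 overlapping trigram windows for "morning morning coin":
  position 3–5: morning morning coin
  position 6–8: morning morning coin
  position 18–20: morning morning coin
  position 25–27: morning morning coin
  position 34–36: morning morning coin
  position 37–39: morning morning coin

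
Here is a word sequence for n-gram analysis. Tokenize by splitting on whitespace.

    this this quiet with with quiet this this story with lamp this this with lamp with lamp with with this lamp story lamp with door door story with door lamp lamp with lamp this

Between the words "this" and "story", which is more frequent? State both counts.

"this" (8 vs 3)

"this": 8 occurrences
"story": 3 occurrences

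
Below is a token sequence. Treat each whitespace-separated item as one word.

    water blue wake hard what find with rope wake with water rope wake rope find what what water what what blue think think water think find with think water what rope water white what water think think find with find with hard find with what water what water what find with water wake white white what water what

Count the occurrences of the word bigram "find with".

6

Scanning the 57 overlapping bigram windows for "find with":
  position 6–7: find with
  position 26–27: find with
  position 38–39: find with
  position 40–41: find with
  position 43–44: find with
  position 50–51: find with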